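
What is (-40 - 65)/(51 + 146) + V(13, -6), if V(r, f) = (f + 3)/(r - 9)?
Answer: -1011/788 ≈ -1.2830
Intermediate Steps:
V(r, f) = (3 + f)/(-9 + r)
(-40 - 65)/(51 + 146) + V(13, -6) = (-40 - 65)/(51 + 146) + (3 - 6)/(-9 + 13) = -105/197 - 3/4 = -105*1/197 + (¼)*(-3) = -105/197 - ¾ = -1011/788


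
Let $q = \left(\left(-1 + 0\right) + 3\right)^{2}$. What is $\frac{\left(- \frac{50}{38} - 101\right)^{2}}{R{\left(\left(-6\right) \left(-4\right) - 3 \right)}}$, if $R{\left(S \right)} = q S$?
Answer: $\frac{314928}{2527} \approx 124.63$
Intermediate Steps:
$q = 4$ ($q = \left(-1 + 3\right)^{2} = 2^{2} = 4$)
$R{\left(S \right)} = 4 S$
$\frac{\left(- \frac{50}{38} - 101\right)^{2}}{R{\left(\left(-6\right) \left(-4\right) - 3 \right)}} = \frac{\left(- \frac{50}{38} - 101\right)^{2}}{4 \left(\left(-6\right) \left(-4\right) - 3\right)} = \frac{\left(\left(-50\right) \frac{1}{38} - 101\right)^{2}}{4 \left(24 - 3\right)} = \frac{\left(- \frac{25}{19} - 101\right)^{2}}{4 \cdot 21} = \frac{\left(- \frac{1944}{19}\right)^{2}}{84} = \frac{3779136}{361} \cdot \frac{1}{84} = \frac{314928}{2527}$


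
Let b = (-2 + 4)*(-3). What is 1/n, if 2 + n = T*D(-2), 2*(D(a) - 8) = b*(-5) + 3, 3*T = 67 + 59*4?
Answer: 2/4945 ≈ 0.00040445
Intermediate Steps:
T = 101 (T = (67 + 59*4)/3 = (67 + 236)/3 = (1/3)*303 = 101)
b = -6 (b = 2*(-3) = -6)
D(a) = 49/2 (D(a) = 8 + (-6*(-5) + 3)/2 = 8 + (30 + 3)/2 = 8 + (1/2)*33 = 8 + 33/2 = 49/2)
n = 4945/2 (n = -2 + 101*(49/2) = -2 + 4949/2 = 4945/2 ≈ 2472.5)
1/n = 1/(4945/2) = 2/4945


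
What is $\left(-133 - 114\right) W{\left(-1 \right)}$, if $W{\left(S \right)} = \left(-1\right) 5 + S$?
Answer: $1482$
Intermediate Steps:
$W{\left(S \right)} = -5 + S$
$\left(-133 - 114\right) W{\left(-1 \right)} = \left(-133 - 114\right) \left(-5 - 1\right) = \left(-247\right) \left(-6\right) = 1482$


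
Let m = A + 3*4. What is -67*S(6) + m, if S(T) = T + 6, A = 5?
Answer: -787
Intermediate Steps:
S(T) = 6 + T
m = 17 (m = 5 + 3*4 = 5 + 12 = 17)
-67*S(6) + m = -67*(6 + 6) + 17 = -67*12 + 17 = -804 + 17 = -787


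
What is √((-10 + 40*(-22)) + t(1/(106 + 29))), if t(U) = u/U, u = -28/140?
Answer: I*√917 ≈ 30.282*I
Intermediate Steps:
u = -⅕ (u = -28*1/140 = -⅕ ≈ -0.20000)
t(U) = -1/(5*U)
√((-10 + 40*(-22)) + t(1/(106 + 29))) = √((-10 + 40*(-22)) - 1/(5*(1/(106 + 29)))) = √((-10 - 880) - 1/(5*(1/135))) = √(-890 - 1/(5*1/135)) = √(-890 - ⅕*135) = √(-890 - 27) = √(-917) = I*√917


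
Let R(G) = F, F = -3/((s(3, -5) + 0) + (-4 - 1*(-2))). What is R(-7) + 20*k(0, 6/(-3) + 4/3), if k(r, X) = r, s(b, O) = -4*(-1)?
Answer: -3/2 ≈ -1.5000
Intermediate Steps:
s(b, O) = 4
F = -3/2 (F = -3/((4 + 0) + (-4 - 1*(-2))) = -3/(4 + (-4 + 2)) = -3/(4 - 2) = -3/2 ≈ -1.5000)
R(G) = -3/2
R(-7) + 20*k(0, 6/(-3) + 4/3) = -3/2 + 20*0 = -3/2 + 0 = -3/2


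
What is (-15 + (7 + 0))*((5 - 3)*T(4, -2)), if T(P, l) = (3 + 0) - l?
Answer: -80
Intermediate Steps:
T(P, l) = 3 - l
(-15 + (7 + 0))*((5 - 3)*T(4, -2)) = (-15 + (7 + 0))*((5 - 3)*(3 - 1*(-2))) = (-15 + 7)*(2*(3 + 2)) = -16*5 = -8*10 = -80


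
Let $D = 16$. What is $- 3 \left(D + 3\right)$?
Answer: $-57$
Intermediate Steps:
$- 3 \left(D + 3\right) = - 3 \left(16 + 3\right) = \left(-3\right) 19 = -57$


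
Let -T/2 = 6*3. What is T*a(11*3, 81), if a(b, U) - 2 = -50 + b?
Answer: 540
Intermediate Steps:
a(b, U) = -48 + b (a(b, U) = 2 + (-50 + b) = -48 + b)
T = -36 (T = -12*3 = -2*18 = -36)
T*a(11*3, 81) = -36*(-48 + 11*3) = -36*(-48 + 33) = -36*(-15) = 540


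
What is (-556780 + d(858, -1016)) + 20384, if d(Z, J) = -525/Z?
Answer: -153409431/286 ≈ -5.3640e+5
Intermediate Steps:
(-556780 + d(858, -1016)) + 20384 = (-556780 - 525/858) + 20384 = (-556780 - 525*1/858) + 20384 = (-556780 - 175/286) + 20384 = -159239255/286 + 20384 = -153409431/286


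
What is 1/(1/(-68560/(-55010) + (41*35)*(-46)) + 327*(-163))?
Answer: -363114154/19354347527855 ≈ -1.8761e-5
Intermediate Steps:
1/(1/(-68560/(-55010) + (41*35)*(-46)) + 327*(-163)) = 1/(1/(-68560*(-1/55010) + 1435*(-46)) - 53301) = 1/(1/(6856/5501 - 66010) - 53301) = 1/(1/(-363114154/5501) - 53301) = 1/(-5501/363114154 - 53301) = 1/(-19354347527855/363114154) = -363114154/19354347527855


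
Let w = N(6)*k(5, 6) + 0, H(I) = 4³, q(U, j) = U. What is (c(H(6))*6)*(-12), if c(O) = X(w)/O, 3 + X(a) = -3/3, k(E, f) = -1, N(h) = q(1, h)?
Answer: 9/2 ≈ 4.5000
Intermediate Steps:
H(I) = 64
N(h) = 1
w = -1 (w = 1*(-1) + 0 = -1 + 0 = -1)
X(a) = -4 (X(a) = -3 - 3/3 = -3 - 3*⅓ = -3 - 1 = -4)
c(O) = -4/O
(c(H(6))*6)*(-12) = (-4/64*6)*(-12) = (-4*1/64*6)*(-12) = -1/16*6*(-12) = -3/8*(-12) = 9/2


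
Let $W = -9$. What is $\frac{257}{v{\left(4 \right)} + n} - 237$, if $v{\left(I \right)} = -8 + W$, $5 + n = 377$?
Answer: $- \frac{83878}{355} \approx -236.28$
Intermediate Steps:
$n = 372$ ($n = -5 + 377 = 372$)
$v{\left(I \right)} = -17$ ($v{\left(I \right)} = -8 - 9 = -17$)
$\frac{257}{v{\left(4 \right)} + n} - 237 = \frac{257}{-17 + 372} - 237 = \frac{257}{355} - 237 = - \frac{83878}{355}$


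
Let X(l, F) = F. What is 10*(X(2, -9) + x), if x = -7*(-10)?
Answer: 610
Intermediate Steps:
x = 70
10*(X(2, -9) + x) = 10*(-9 + 70) = 10*61 = 610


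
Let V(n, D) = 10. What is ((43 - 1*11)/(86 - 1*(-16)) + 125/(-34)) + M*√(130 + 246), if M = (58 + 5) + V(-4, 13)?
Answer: -343/102 + 146*√94 ≈ 1412.2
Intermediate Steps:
M = 73 (M = (58 + 5) + 10 = 63 + 10 = 73)
((43 - 1*11)/(86 - 1*(-16)) + 125/(-34)) + M*√(130 + 246) = ((43 - 1*11)/(86 - 1*(-16)) + 125/(-34)) + 73*√(130 + 246) = ((43 - 11)/(86 + 16) + 125*(-1/34)) + 73*√376 = (32/102 - 125/34) + 73*(2*√94) = (32*(1/102) - 125/34) + 146*√94 = (16/51 - 125/34) + 146*√94 = -343/102 + 146*√94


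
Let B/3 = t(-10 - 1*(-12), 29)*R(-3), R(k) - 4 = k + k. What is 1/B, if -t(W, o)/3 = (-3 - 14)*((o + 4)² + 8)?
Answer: -1/335682 ≈ -2.9790e-6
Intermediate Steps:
R(k) = 4 + 2*k (R(k) = 4 + (k + k) = 4 + 2*k)
t(W, o) = 408 + 51*(4 + o)² (t(W, o) = -3*(-3 - 14)*((o + 4)² + 8) = -(-51)*((4 + o)² + 8) = -(-51)*(8 + (4 + o)²) = -3*(-136 - 17*(4 + o)²) = 408 + 51*(4 + o)²)
B = -335682 (B = 3*((408 + 51*(4 + 29)²)*(4 + 2*(-3))) = 3*((408 + 51*33²)*(4 - 6)) = 3*((408 + 51*1089)*(-2)) = 3*((408 + 55539)*(-2)) = 3*(55947*(-2)) = 3*(-111894) = -335682)
1/B = 1/(-335682) = -1/335682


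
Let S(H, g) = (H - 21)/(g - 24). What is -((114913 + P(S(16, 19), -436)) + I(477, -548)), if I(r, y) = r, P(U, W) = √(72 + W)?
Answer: -115390 - 2*I*√91 ≈ -1.1539e+5 - 19.079*I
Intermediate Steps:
S(H, g) = (-21 + H)/(-24 + g)
-((114913 + P(S(16, 19), -436)) + I(477, -548)) = -((114913 + √(72 - 436)) + 477) = -((114913 + √(-364)) + 477) = -((114913 + 2*I*√91) + 477) = -(115390 + 2*I*√91) = -115390 - 2*I*√91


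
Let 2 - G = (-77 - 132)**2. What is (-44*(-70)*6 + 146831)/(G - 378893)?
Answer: -165311/422572 ≈ -0.39120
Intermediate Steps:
G = -43679 (G = 2 - (-77 - 132)**2 = 2 - 1*(-209)**2 = 2 - 1*43681 = 2 - 43681 = -43679)
(-44*(-70)*6 + 146831)/(G - 378893) = (-44*(-70)*6 + 146831)/(-43679 - 378893) = (3080*6 + 146831)/(-422572) = (18480 + 146831)*(-1/422572) = 165311*(-1/422572) = -165311/422572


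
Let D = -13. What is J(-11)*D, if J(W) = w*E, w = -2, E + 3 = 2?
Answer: -26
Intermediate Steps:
E = -1 (E = -3 + 2 = -1)
J(W) = 2 (J(W) = -2*(-1) = 2)
J(-11)*D = 2*(-13) = -26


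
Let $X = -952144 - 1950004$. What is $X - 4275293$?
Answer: $-7177441$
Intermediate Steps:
$X = -2902148$
$X - 4275293 = -2902148 - 4275293 = -7177441$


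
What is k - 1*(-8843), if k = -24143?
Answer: -15300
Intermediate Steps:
k - 1*(-8843) = -24143 - 1*(-8843) = -24143 + 8843 = -15300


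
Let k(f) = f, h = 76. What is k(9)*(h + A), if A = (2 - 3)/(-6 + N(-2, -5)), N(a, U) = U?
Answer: 7533/11 ≈ 684.82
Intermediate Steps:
A = 1/11 (A = (2 - 3)/(-6 - 5) = -1/(-11) = -1*(-1/11) = 1/11 ≈ 0.090909)
k(9)*(h + A) = 9*(76 + 1/11) = 9*(837/11) = 7533/11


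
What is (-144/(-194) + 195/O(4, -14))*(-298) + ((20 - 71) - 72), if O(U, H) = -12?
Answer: 872671/194 ≈ 4498.3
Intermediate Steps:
(-144/(-194) + 195/O(4, -14))*(-298) + ((20 - 71) - 72) = (-144/(-194) + 195/(-12))*(-298) + ((20 - 71) - 72) = (-144*(-1/194) + 195*(-1/12))*(-298) + (-51 - 72) = (72/97 - 65/4)*(-298) - 123 = -6017/388*(-298) - 123 = 896533/194 - 123 = 872671/194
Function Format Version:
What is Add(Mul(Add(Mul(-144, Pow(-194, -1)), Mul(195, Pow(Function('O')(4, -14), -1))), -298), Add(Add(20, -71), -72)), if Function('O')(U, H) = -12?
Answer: Rational(872671, 194) ≈ 4498.3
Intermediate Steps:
Add(Mul(Add(Mul(-144, Pow(-194, -1)), Mul(195, Pow(Function('O')(4, -14), -1))), -298), Add(Add(20, -71), -72)) = Add(Mul(Add(Mul(-144, Pow(-194, -1)), Mul(195, Pow(-12, -1))), -298), Add(Add(20, -71), -72)) = Add(Mul(Add(Mul(-144, Rational(-1, 194)), Mul(195, Rational(-1, 12))), -298), Add(-51, -72)) = Add(Mul(Add(Rational(72, 97), Rational(-65, 4)), -298), -123) = Add(Mul(Rational(-6017, 388), -298), -123) = Add(Rational(896533, 194), -123) = Rational(872671, 194)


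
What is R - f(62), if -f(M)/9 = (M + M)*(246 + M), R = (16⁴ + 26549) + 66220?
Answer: 502033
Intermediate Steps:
R = 158305 (R = (65536 + 26549) + 66220 = 92085 + 66220 = 158305)
f(M) = -18*M*(246 + M) (f(M) = -9*(M + M)*(246 + M) = -9*2*M*(246 + M) = -18*M*(246 + M))
R - f(62) = 158305 - (-18)*62*(246 + 62) = 158305 - (-18)*62*308 = 158305 - 1*(-343728) = 158305 + 343728 = 502033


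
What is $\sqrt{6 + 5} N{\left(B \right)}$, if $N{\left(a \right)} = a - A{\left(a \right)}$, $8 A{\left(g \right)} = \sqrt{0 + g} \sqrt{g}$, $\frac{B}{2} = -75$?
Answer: $- \frac{525 \sqrt{11}}{4} \approx -435.31$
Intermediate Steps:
$B = -150$ ($B = 2 \left(-75\right) = -150$)
$A{\left(g \right)} = \frac{g}{8}$ ($A{\left(g \right)} = \frac{\sqrt{0 + g} \sqrt{g}}{8} = \frac{\sqrt{g} \sqrt{g}}{8} = \frac{g}{8}$)
$N{\left(a \right)} = \frac{7 a}{8}$ ($N{\left(a \right)} = a - \frac{a}{8} = \frac{7 a}{8}$)
$\sqrt{6 + 5} N{\left(B \right)} = \sqrt{6 + 5} \cdot \frac{7}{8} \left(-150\right) = \sqrt{11} \left(- \frac{525}{4}\right) = - \frac{525 \sqrt{11}}{4}$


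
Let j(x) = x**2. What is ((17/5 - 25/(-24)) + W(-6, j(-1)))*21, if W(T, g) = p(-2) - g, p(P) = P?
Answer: 1211/40 ≈ 30.275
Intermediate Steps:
W(T, g) = -2 - g
((17/5 - 25/(-24)) + W(-6, j(-1)))*21 = ((17/5 - 25/(-24)) + (-2 - 1*(-1)**2))*21 = ((17*(1/5) - 25*(-1/24)) + (-2 - 1*1))*21 = ((17/5 + 25/24) + (-2 - 1))*21 = (533/120 - 3)*21 = (173/120)*21 = 1211/40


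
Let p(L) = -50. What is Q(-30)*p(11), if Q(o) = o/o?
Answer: -50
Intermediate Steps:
Q(o) = 1
Q(-30)*p(11) = 1*(-50) = -50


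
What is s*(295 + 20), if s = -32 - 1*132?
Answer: -51660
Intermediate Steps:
s = -164 (s = -32 - 132 = -164)
s*(295 + 20) = -164*(295 + 20) = -164*315 = -51660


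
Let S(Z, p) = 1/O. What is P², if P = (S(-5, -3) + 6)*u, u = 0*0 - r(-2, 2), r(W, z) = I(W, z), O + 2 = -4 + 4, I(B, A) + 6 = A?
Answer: 484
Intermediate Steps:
I(B, A) = -6 + A
O = -2 (O = -2 + (-4 + 4) = -2 + 0 = -2)
S(Z, p) = -½ (S(Z, p) = 1/(-2) = -½)
r(W, z) = -6 + z
u = 4 (u = 0*0 - (-6 + 2) = 0 - 1*(-4) = 0 + 4 = 4)
P = 22 (P = (-½ + 6)*4 = (11/2)*4 = 22)
P² = 22² = 484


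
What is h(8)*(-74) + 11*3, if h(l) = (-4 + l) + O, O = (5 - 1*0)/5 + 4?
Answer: -633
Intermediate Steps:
O = 5 (O = (5 + 0)*(1/5) + 4 = 5*(1/5) + 4 = 1 + 4 = 5)
h(l) = 1 + l (h(l) = (-4 + l) + 5 = 1 + l)
h(8)*(-74) + 11*3 = (1 + 8)*(-74) + 11*3 = 9*(-74) + 33 = -666 + 33 = -633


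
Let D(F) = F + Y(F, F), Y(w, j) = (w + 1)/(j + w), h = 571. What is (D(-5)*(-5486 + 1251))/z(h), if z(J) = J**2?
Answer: 19481/326041 ≈ 0.059750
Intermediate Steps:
Y(w, j) = (1 + w)/(j + w)
D(F) = F + (1 + F)/(2*F) (D(F) = F + (1 + F)/(F + F) = F + (1 + F)/((2*F)) = F + (1/(2*F))*(1 + F) = F + (1 + F)/(2*F))
(D(-5)*(-5486 + 1251))/z(h) = ((1/2 - 5 + (1/2)/(-5))*(-5486 + 1251))/(571**2) = ((1/2 - 5 + (1/2)*(-1/5))*(-4235))/326041 = ((1/2 - 5 - 1/10)*(-4235))*(1/326041) = -23/5*(-4235)*(1/326041) = 19481*(1/326041) = 19481/326041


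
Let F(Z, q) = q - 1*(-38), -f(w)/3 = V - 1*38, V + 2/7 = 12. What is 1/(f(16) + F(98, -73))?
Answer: 7/307 ≈ 0.022801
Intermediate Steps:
V = 82/7 (V = -2/7 + 12 = 82/7 ≈ 11.714)
f(w) = 552/7 (f(w) = -3*(82/7 - 1*38) = -3*(82/7 - 38) = -3*(-184/7) = 552/7)
F(Z, q) = 38 + q (F(Z, q) = q + 38 = 38 + q)
1/(f(16) + F(98, -73)) = 1/(552/7 + (38 - 73)) = 1/(552/7 - 35) = 1/(307/7) = 7/307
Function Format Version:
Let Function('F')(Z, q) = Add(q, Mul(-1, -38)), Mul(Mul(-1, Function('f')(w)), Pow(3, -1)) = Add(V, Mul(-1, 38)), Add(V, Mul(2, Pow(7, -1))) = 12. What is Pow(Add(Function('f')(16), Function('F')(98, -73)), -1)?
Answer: Rational(7, 307) ≈ 0.022801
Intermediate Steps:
V = Rational(82, 7) (V = Add(Rational(-2, 7), 12) = Rational(82, 7) ≈ 11.714)
Function('f')(w) = Rational(552, 7) (Function('f')(w) = Mul(-3, Add(Rational(82, 7), Mul(-1, 38))) = Mul(-3, Add(Rational(82, 7), -38)) = Mul(-3, Rational(-184, 7)) = Rational(552, 7))
Function('F')(Z, q) = Add(38, q) (Function('F')(Z, q) = Add(q, 38) = Add(38, q))
Pow(Add(Function('f')(16), Function('F')(98, -73)), -1) = Pow(Add(Rational(552, 7), Add(38, -73)), -1) = Pow(Add(Rational(552, 7), -35), -1) = Pow(Rational(307, 7), -1) = Rational(7, 307)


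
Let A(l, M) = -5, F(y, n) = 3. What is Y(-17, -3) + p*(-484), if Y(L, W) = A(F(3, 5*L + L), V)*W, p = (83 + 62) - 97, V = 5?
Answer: -23217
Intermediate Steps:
p = 48 (p = 145 - 97 = 48)
Y(L, W) = -5*W
Y(-17, -3) + p*(-484) = -5*(-3) + 48*(-484) = 15 - 23232 = -23217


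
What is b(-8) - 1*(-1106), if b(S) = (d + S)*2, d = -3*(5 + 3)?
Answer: 1042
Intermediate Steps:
d = -24 (d = -3*8 = -24)
b(S) = -48 + 2*S (b(S) = (-24 + S)*2 = -48 + 2*S)
b(-8) - 1*(-1106) = (-48 + 2*(-8)) - 1*(-1106) = (-48 - 16) + 1106 = -64 + 1106 = 1042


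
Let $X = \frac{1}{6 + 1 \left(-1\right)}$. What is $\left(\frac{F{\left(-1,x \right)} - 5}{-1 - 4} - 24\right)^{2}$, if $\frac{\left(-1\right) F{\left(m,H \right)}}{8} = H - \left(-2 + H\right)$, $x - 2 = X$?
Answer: $\frac{9801}{25} \approx 392.04$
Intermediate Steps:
$X = \frac{1}{5}$ ($X = \frac{1}{6 - 1} = \frac{1}{5} \approx 0.2$)
$x = \frac{11}{5}$ ($x = 2 + \frac{1}{5} = \frac{11}{5} \approx 2.2$)
$F{\left(m,H \right)} = -16$ ($F{\left(m,H \right)} = - 8 \left(H - \left(-2 + H\right)\right) = \left(-8\right) 2 = -16$)
$\left(\frac{F{\left(-1,x \right)} - 5}{-1 - 4} - 24\right)^{2} = \left(\frac{-16 - 5}{-1 - 4} - 24\right)^{2} = \left(- \frac{21}{-5} - 24\right)^{2} = \left(\left(-21\right) \left(- \frac{1}{5}\right) - 24\right)^{2} = \left(\frac{21}{5} - 24\right)^{2} = \left(- \frac{99}{5}\right)^{2} = \frac{9801}{25}$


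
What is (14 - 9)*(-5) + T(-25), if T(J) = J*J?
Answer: 600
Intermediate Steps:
T(J) = J**2
(14 - 9)*(-5) + T(-25) = (14 - 9)*(-5) + (-25)**2 = 5*(-5) + 625 = -25 + 625 = 600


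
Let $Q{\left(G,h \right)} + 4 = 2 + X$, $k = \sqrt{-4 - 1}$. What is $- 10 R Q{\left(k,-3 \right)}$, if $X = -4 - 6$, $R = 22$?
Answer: $2640$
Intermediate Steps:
$X = -10$ ($X = -4 - 6 = -10$)
$k = i \sqrt{5}$ ($k = \sqrt{-5} = i \sqrt{5} \approx 2.2361 i$)
$Q{\left(G,h \right)} = -12$ ($Q{\left(G,h \right)} = -4 + \left(2 - 10\right) = -4 - 8 = -12$)
$- 10 R Q{\left(k,-3 \right)} = \left(-10\right) 22 \left(-12\right) = \left(-220\right) \left(-12\right) = 2640$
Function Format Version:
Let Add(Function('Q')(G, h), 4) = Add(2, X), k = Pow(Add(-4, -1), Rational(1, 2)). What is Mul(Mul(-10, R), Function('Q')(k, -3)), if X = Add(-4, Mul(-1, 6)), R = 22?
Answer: 2640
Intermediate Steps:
X = -10 (X = Add(-4, -6) = -10)
k = Mul(I, Pow(5, Rational(1, 2))) (k = Pow(-5, Rational(1, 2)) = Mul(I, Pow(5, Rational(1, 2))) ≈ Mul(2.2361, I))
Function('Q')(G, h) = -12 (Function('Q')(G, h) = Add(-4, Add(2, -10)) = Add(-4, -8) = -12)
Mul(Mul(-10, R), Function('Q')(k, -3)) = Mul(Mul(-10, 22), -12) = Mul(-220, -12) = 2640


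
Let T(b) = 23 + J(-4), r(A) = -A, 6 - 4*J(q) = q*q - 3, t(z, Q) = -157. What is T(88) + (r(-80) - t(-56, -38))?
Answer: 1033/4 ≈ 258.25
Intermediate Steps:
J(q) = 9/4 - q**2/4 (J(q) = 3/2 - (q*q - 3)/4 = 3/2 - (q**2 - 3)/4 = 3/2 - (-3 + q**2)/4 = 3/2 + (3/4 - q**2/4) = 9/4 - q**2/4)
T(b) = 85/4 (T(b) = 23 + (9/4 - 1/4*(-4)**2) = 23 + (9/4 - 1/4*16) = 23 + (9/4 - 4) = 23 - 7/4 = 85/4)
T(88) + (r(-80) - t(-56, -38)) = 85/4 + (-1*(-80) - 1*(-157)) = 85/4 + (80 + 157) = 85/4 + 237 = 1033/4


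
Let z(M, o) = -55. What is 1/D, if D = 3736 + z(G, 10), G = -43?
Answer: 1/3681 ≈ 0.00027167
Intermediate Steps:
D = 3681 (D = 3736 - 55 = 3681)
1/D = 1/3681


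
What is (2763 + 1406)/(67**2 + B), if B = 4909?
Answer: 4169/9398 ≈ 0.44360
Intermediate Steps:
(2763 + 1406)/(67**2 + B) = (2763 + 1406)/(67**2 + 4909) = 4169/(4489 + 4909) = 4169/9398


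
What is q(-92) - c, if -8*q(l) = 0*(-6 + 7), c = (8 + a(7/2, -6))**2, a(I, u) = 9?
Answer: -289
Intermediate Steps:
c = 289 (c = (8 + 9)**2 = 17**2 = 289)
q(l) = 0 (q(l) = -0*(-6 + 7) = -0 = -1/8*0 = 0)
q(-92) - c = 0 - 1*289 = 0 - 289 = -289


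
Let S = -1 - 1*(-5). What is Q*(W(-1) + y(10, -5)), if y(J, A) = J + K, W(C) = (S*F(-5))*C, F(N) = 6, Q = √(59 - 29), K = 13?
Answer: -√30 ≈ -5.4772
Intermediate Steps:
Q = √30 ≈ 5.4772
S = 4 (S = -1 + 5 = 4)
W(C) = 24*C (W(C) = (4*6)*C = 24*C)
y(J, A) = 13 + J (y(J, A) = J + 13 = 13 + J)
Q*(W(-1) + y(10, -5)) = √30*(24*(-1) + (13 + 10)) = √30*(-24 + 23) = √30*(-1) = -√30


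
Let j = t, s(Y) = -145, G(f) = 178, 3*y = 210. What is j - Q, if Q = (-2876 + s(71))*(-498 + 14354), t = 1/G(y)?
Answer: 7450897729/178 ≈ 4.1859e+7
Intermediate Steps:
y = 70 (y = (1/3)*210 = 70)
t = 1/178 ≈ 0.0056180
j = 1/178 ≈ 0.0056180
Q = -41858976 (Q = (-2876 - 145)*(-498 + 14354) = -3021*13856 = -41858976)
j - Q = 1/178 - 1*(-41858976) = 1/178 + 41858976 = 7450897729/178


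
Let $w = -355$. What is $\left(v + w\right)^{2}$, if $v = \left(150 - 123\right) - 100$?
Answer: $183184$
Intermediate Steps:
$v = -73$ ($v = 27 - 100 = -73$)
$\left(v + w\right)^{2} = \left(-73 - 355\right)^{2} = \left(-428\right)^{2} = 183184$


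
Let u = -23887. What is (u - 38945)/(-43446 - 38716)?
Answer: 31416/41081 ≈ 0.76473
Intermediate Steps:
(u - 38945)/(-43446 - 38716) = (-23887 - 38945)/(-43446 - 38716) = -62832/(-82162) = -62832*(-1/82162) = 31416/41081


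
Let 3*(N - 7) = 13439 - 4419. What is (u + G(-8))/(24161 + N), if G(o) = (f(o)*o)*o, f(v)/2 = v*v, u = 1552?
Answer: 7308/20381 ≈ 0.35857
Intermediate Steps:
f(v) = 2*v² (f(v) = 2*(v*v) = 2*v²)
G(o) = 2*o⁴ (G(o) = ((2*o²)*o)*o = (2*o³)*o = 2*o⁴)
N = 9041/3 (N = 7 + (13439 - 4419)/3 = 7 + (⅓)*9020 = 7 + 9020/3 = 9041/3 ≈ 3013.7)
(u + G(-8))/(24161 + N) = (1552 + 2*(-8)⁴)/(24161 + 9041/3) = (1552 + 2*4096)/(81524/3) = (1552 + 8192)*(3/81524) = 9744*(3/81524) = 7308/20381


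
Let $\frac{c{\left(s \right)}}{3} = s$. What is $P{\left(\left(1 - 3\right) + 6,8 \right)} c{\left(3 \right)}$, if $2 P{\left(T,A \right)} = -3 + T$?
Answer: $\frac{9}{2} \approx 4.5$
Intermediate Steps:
$c{\left(s \right)} = 3 s$
$P{\left(T,A \right)} = - \frac{3}{2} + \frac{T}{2}$ ($P{\left(T,A \right)} = \frac{-3 + T}{2} = - \frac{3}{2} + \frac{T}{2}$)
$P{\left(\left(1 - 3\right) + 6,8 \right)} c{\left(3 \right)} = \left(- \frac{3}{2} + \frac{\left(1 - 3\right) + 6}{2}\right) 3 \cdot 3 = \left(- \frac{3}{2} + \frac{-2 + 6}{2}\right) 9 = \left(- \frac{3}{2} + \frac{1}{2} \cdot 4\right) 9 = \left(- \frac{3}{2} + 2\right) 9 = \frac{1}{2} \cdot 9 = \frac{9}{2}$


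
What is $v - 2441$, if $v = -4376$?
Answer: $-6817$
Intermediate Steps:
$v - 2441 = -4376 - 2441 = -6817$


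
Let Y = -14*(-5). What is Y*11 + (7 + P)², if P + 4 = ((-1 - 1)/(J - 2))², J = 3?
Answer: 819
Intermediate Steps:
P = 0 (P = -4 + ((-1 - 1)/(3 - 2))² = -4 + (-2/1)² = -4 + (-2*1)² = -4 + (-2)² = -4 + 4 = 0)
Y = 70
Y*11 + (7 + P)² = 70*11 + (7 + 0)² = 770 + 7² = 770 + 49 = 819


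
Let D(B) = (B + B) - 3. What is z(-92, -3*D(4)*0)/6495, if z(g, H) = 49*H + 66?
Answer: 22/2165 ≈ 0.010162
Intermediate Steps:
D(B) = -3 + 2*B (D(B) = 2*B - 3 = -3 + 2*B)
z(g, H) = 66 + 49*H
z(-92, -3*D(4)*0)/6495 = (66 + 49*(-3*(-3 + 2*4)*0))/6495 = (66 + 49*(-3*(-3 + 8)*0))*(1/6495) = (66 + 49*(-3*5*0))*(1/6495) = (66 + 49*(-15*0))*(1/6495) = (66 + 49*0)*(1/6495) = (66 + 0)*(1/6495) = 66*(1/6495) = 22/2165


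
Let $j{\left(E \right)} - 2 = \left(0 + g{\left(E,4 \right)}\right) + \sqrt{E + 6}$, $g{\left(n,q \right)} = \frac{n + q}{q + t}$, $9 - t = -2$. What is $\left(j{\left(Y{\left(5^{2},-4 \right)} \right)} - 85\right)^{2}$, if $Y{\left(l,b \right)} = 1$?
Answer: $\frac{61567}{9} - \frac{496 \sqrt{7}}{3} \approx 6403.3$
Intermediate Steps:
$t = 11$ ($t = 9 - -2 = 9 + 2 = 11$)
$g{\left(n,q \right)} = \frac{n + q}{11 + q}$ ($g{\left(n,q \right)} = \frac{n + q}{q + 11} = \frac{n + q}{11 + q}$)
$j{\left(E \right)} = \frac{34}{15} + \sqrt{6 + E} + \frac{E}{15}$ ($j{\left(E \right)} = 2 + \left(\left(0 + \frac{E + 4}{11 + 4}\right) + \sqrt{E + 6}\right) = 2 + \left(\left(0 + \frac{4 + E}{15}\right) + \sqrt{6 + E}\right) = 2 + \left(\left(0 + \left(\frac{4}{15} + \frac{E}{15}\right)\right) + \sqrt{6 + E}\right) = 2 + \left(\left(\frac{4}{15} + \frac{E}{15}\right) + \sqrt{6 + E}\right) = 2 + \left(\frac{4}{15} + \sqrt{6 + E} + \frac{E}{15}\right) = \frac{34}{15} + \sqrt{6 + E} + \frac{E}{15}$)
$\left(j{\left(Y{\left(5^{2},-4 \right)} \right)} - 85\right)^{2} = \left(\left(\frac{34}{15} + \sqrt{6 + 1} + \frac{1}{15} \cdot 1\right) - 85\right)^{2} = \left(\left(\frac{34}{15} + \sqrt{7} + \frac{1}{15}\right) - 85\right)^{2} = \left(\left(\frac{7}{3} + \sqrt{7}\right) - 85\right)^{2} = \left(- \frac{248}{3} + \sqrt{7}\right)^{2}$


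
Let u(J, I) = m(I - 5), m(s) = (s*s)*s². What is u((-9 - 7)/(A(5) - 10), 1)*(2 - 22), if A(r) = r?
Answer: -5120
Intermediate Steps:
m(s) = s⁴ (m(s) = s²*s² = s⁴)
u(J, I) = (-5 + I)⁴ (u(J, I) = (I - 5)⁴ = (-5 + I)⁴)
u((-9 - 7)/(A(5) - 10), 1)*(2 - 22) = (-5 + 1)⁴*(2 - 22) = (-4)⁴*(-20) = 256*(-20) = -5120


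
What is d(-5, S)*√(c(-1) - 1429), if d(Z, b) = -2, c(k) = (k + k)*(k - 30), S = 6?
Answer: -2*I*√1367 ≈ -73.946*I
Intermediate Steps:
c(k) = 2*k*(-30 + k) (c(k) = (2*k)*(-30 + k) = 2*k*(-30 + k))
d(-5, S)*√(c(-1) - 1429) = -2*√(2*(-1)*(-30 - 1) - 1429) = -2*√(2*(-1)*(-31) - 1429) = -2*√(62 - 1429) = -2*I*√1367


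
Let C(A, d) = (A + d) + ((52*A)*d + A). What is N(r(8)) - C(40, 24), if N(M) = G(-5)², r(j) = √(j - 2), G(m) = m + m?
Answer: -49924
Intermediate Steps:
G(m) = 2*m
r(j) = √(-2 + j)
C(A, d) = d + 2*A + 52*A*d (C(A, d) = (A + d) + (52*A*d + A) = (A + d) + (A + 52*A*d) = d + 2*A + 52*A*d)
N(M) = 100 (N(M) = (2*(-5))² = (-10)² = 100)
N(r(8)) - C(40, 24) = 100 - (24 + 2*40 + 52*40*24) = 100 - (24 + 80 + 49920) = 100 - 1*50024 = 100 - 50024 = -49924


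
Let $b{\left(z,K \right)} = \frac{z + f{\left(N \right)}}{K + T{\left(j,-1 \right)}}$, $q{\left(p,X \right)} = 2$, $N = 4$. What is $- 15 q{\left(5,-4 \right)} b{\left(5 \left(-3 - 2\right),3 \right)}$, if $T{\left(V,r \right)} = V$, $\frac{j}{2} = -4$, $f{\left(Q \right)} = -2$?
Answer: $-162$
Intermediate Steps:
$j = -8$ ($j = 2 \left(-4\right) = -8$)
$b{\left(z,K \right)} = \frac{-2 + z}{-8 + K}$ ($b{\left(z,K \right)} = \frac{z - 2}{K - 8} = \frac{-2 + z}{-8 + K}$)
$- 15 q{\left(5,-4 \right)} b{\left(5 \left(-3 - 2\right),3 \right)} = \left(-15\right) 2 \frac{-2 + 5 \left(-3 - 2\right)}{-8 + 3} = - 30 \frac{-2 + 5 \left(-5\right)}{-5} = - 30 \left(- \frac{-2 - 25}{5}\right) = - 30 \left(\left(- \frac{1}{5}\right) \left(-27\right)\right) = \left(-30\right) \frac{27}{5} = -162$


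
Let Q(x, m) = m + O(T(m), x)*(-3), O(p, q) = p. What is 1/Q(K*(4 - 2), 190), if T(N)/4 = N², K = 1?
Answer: -1/433010 ≈ -2.3094e-6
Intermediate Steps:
T(N) = 4*N²
Q(x, m) = m - 12*m² (Q(x, m) = m + (4*m²)*(-3) = m - 12*m²)
1/Q(K*(4 - 2), 190) = 1/(190*(1 - 12*190)) = 1/(190*(1 - 2280)) = 1/(190*(-2279)) = 1/(-433010) = -1/433010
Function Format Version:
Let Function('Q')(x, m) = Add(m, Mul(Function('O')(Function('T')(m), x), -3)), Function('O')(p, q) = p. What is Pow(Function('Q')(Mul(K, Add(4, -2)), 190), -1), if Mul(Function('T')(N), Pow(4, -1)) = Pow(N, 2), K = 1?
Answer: Rational(-1, 433010) ≈ -2.3094e-6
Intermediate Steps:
Function('T')(N) = Mul(4, Pow(N, 2))
Function('Q')(x, m) = Add(m, Mul(-12, Pow(m, 2))) (Function('Q')(x, m) = Add(m, Mul(Mul(4, Pow(m, 2)), -3)) = Add(m, Mul(-12, Pow(m, 2))))
Pow(Function('Q')(Mul(K, Add(4, -2)), 190), -1) = Pow(Mul(190, Add(1, Mul(-12, 190))), -1) = Pow(Mul(190, Add(1, -2280)), -1) = Pow(Mul(190, -2279), -1) = Pow(-433010, -1) = Rational(-1, 433010)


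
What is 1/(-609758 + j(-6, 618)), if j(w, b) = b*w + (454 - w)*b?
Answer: -1/329186 ≈ -3.0378e-6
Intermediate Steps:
j(w, b) = b*w + b*(454 - w)
1/(-609758 + j(-6, 618)) = 1/(-609758 + 454*618) = 1/(-609758 + 280572) = 1/(-329186) = -1/329186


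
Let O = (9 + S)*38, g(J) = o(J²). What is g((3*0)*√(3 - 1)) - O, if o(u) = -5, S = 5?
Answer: -537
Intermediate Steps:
g(J) = -5
O = 532 (O = (9 + 5)*38 = 14*38 = 532)
g((3*0)*√(3 - 1)) - O = -5 - 1*532 = -5 - 532 = -537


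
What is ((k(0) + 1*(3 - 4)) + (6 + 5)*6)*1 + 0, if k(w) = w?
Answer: 65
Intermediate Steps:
((k(0) + 1*(3 - 4)) + (6 + 5)*6)*1 + 0 = ((0 + 1*(3 - 4)) + (6 + 5)*6)*1 + 0 = ((0 + 1*(-1)) + 11*6)*1 + 0 = ((0 - 1) + 66)*1 + 0 = (-1 + 66)*1 + 0 = 65*1 + 0 = 65 + 0 = 65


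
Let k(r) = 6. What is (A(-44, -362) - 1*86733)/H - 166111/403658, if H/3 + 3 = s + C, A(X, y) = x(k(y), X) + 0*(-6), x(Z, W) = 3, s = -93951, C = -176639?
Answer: -33278721043/109227029194 ≈ -0.30467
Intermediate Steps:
A(X, y) = 3 (A(X, y) = 3 + 0*(-6) = 3 + 0 = 3)
H = -811779 (H = -9 + 3*(-93951 - 176639) = -9 + 3*(-270590) = -9 - 811770 = -811779)
(A(-44, -362) - 1*86733)/H - 166111/403658 = (3 - 1*86733)/(-811779) - 166111/403658 = (3 - 86733)*(-1/811779) - 166111*1/403658 = -86730*(-1/811779) - 166111/403658 = 28910/270593 - 166111/403658 = -33278721043/109227029194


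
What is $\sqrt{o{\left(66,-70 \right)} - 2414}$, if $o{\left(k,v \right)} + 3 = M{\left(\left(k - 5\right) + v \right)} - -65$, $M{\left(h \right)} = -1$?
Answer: $i \sqrt{2353} \approx 48.508 i$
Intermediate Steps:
$o{\left(k,v \right)} = 61$ ($o{\left(k,v \right)} = -3 - -64 = -3 + \left(-1 + 65\right) = -3 + 64 = 61$)
$\sqrt{o{\left(66,-70 \right)} - 2414} = \sqrt{61 - 2414} = \sqrt{-2353} = i \sqrt{2353}$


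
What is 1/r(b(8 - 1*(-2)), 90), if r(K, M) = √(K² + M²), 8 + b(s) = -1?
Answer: √101/909 ≈ 0.011056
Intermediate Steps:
b(s) = -9 (b(s) = -8 - 1 = -9)
1/r(b(8 - 1*(-2)), 90) = 1/(√((-9)² + 90²)) = 1/(√(81 + 8100)) = 1/(√8181) = 1/(9*√101) = √101/909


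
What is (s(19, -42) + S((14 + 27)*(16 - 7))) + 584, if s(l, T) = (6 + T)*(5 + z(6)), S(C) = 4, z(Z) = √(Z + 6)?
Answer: 408 - 72*√3 ≈ 283.29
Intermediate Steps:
z(Z) = √(6 + Z)
s(l, T) = (5 + 2*√3)*(6 + T) (s(l, T) = (6 + T)*(5 + √(6 + 6)) = (6 + T)*(5 + √12) = (6 + T)*(5 + 2*√3) = (5 + 2*√3)*(6 + T))
(s(19, -42) + S((14 + 27)*(16 - 7))) + 584 = ((30 + 5*(-42) + 12*√3 + 2*(-42)*√3) + 4) + 584 = ((30 - 210 + 12*√3 - 84*√3) + 4) + 584 = ((-180 - 72*√3) + 4) + 584 = (-176 - 72*√3) + 584 = 408 - 72*√3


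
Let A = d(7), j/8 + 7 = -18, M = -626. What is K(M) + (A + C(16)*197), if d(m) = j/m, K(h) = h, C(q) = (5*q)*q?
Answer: 1760538/7 ≈ 2.5151e+5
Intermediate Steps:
C(q) = 5*q²
j = -200 (j = -56 + 8*(-18) = -56 - 144 = -200)
d(m) = -200/m
A = -200/7 ≈ -28.571
K(M) + (A + C(16)*197) = -626 + (-200/7 + (5*16²)*197) = -626 + (-200/7 + (5*256)*197) = -626 + (-200/7 + 1280*197) = -626 + (-200/7 + 252160) = -626 + 1764920/7 = 1760538/7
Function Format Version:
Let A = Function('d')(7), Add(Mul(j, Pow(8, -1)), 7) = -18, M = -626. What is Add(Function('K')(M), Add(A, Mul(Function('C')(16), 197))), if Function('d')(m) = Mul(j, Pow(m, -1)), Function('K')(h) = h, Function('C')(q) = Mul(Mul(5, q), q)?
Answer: Rational(1760538, 7) ≈ 2.5151e+5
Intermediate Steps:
Function('C')(q) = Mul(5, Pow(q, 2))
j = -200 (j = Add(-56, Mul(8, -18)) = Add(-56, -144) = -200)
Function('d')(m) = Mul(-200, Pow(m, -1))
A = Rational(-200, 7) (A = Mul(-200, Pow(7, -1)) = Mul(-200, Rational(1, 7)) = Rational(-200, 7) ≈ -28.571)
Add(Function('K')(M), Add(A, Mul(Function('C')(16), 197))) = Add(-626, Add(Rational(-200, 7), Mul(Mul(5, Pow(16, 2)), 197))) = Add(-626, Add(Rational(-200, 7), Mul(Mul(5, 256), 197))) = Add(-626, Add(Rational(-200, 7), Mul(1280, 197))) = Add(-626, Add(Rational(-200, 7), 252160)) = Add(-626, Rational(1764920, 7)) = Rational(1760538, 7)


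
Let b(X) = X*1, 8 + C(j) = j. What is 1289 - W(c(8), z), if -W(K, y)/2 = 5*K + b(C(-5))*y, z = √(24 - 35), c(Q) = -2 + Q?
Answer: 1349 - 26*I*√11 ≈ 1349.0 - 86.232*I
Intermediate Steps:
C(j) = -8 + j
b(X) = X
z = I*√11 (z = √(-11) = I*√11 ≈ 3.3166*I)
W(K, y) = -10*K + 26*y (W(K, y) = -2*(5*K + (-8 - 5)*y) = -2*(5*K - 13*y) = -2*(-13*y + 5*K) = -10*K + 26*y)
1289 - W(c(8), z) = 1289 - (-10*(-2 + 8) + 26*(I*√11)) = 1289 - (-10*6 + 26*I*√11) = 1289 - (-60 + 26*I*√11) = 1289 + (60 - 26*I*√11) = 1349 - 26*I*√11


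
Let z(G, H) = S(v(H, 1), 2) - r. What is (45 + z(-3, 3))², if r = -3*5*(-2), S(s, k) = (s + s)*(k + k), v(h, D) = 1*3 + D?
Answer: 2209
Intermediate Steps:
v(h, D) = 3 + D
S(s, k) = 4*k*s (S(s, k) = (2*s)*(2*k) = 4*k*s)
r = 30 (r = -15*(-2) = 30)
z(G, H) = 2 (z(G, H) = 4*2*(3 + 1) - 1*30 = 4*2*4 - 30 = 32 - 30 = 2)
(45 + z(-3, 3))² = (45 + 2)² = 47² = 2209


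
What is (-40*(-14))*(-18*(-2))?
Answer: 20160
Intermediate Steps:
(-40*(-14))*(-18*(-2)) = 560*36 = 20160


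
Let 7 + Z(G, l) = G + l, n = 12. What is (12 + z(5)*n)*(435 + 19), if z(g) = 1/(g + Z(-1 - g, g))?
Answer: 3632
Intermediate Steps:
Z(G, l) = -7 + G + l (Z(G, l) = -7 + (G + l) = -7 + G + l)
z(g) = 1/(-8 + g) (z(g) = 1/(g + (-7 + (-1 - g) + g)) = 1/(g - 8) = 1/(-8 + g))
(12 + z(5)*n)*(435 + 19) = (12 + 12/(-8 + 5))*(435 + 19) = (12 + 12/(-3))*454 = (12 - 1/3*12)*454 = (12 - 4)*454 = 8*454 = 3632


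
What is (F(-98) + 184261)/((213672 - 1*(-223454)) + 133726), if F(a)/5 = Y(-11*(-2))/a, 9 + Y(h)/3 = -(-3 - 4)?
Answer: 2257201/6992937 ≈ 0.32278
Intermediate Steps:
Y(h) = -6 (Y(h) = -27 + 3*(-(-3 - 4)) = -27 + 3*(-1*(-7)) = -27 + 3*7 = -27 + 21 = -6)
F(a) = -30/a (F(a) = 5*(-6/a) = -30/a)
(F(-98) + 184261)/((213672 - 1*(-223454)) + 133726) = (-30/(-98) + 184261)/((213672 - 1*(-223454)) + 133726) = (-30*(-1/98) + 184261)/((213672 + 223454) + 133726) = (15/49 + 184261)/(437126 + 133726) = (9028804/49)/570852 = (9028804/49)*(1/570852) = 2257201/6992937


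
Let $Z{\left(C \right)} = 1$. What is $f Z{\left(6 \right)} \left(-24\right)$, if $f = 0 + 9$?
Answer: $-216$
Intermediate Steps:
$f = 9$
$f Z{\left(6 \right)} \left(-24\right) = 9 \cdot 1 \left(-24\right) = 9 \left(-24\right) = -216$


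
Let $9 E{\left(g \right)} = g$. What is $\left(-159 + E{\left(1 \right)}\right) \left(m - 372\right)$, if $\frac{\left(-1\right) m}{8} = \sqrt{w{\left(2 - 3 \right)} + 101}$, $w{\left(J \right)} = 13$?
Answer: $\frac{177320}{3} + \frac{11440 \sqrt{114}}{9} \approx 72678.0$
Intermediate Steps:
$E{\left(g \right)} = \frac{g}{9}$
$m = - 8 \sqrt{114}$ ($m = - 8 \sqrt{13 + 101} = - 8 \sqrt{114} \approx -85.417$)
$\left(-159 + E{\left(1 \right)}\right) \left(m - 372\right) = \left(-159 + \frac{1}{9} \cdot 1\right) \left(- 8 \sqrt{114} - 372\right) = \left(-159 + \frac{1}{9}\right) \left(-372 - 8 \sqrt{114}\right) = - \frac{1430 \left(-372 - 8 \sqrt{114}\right)}{9} = \frac{177320}{3} + \frac{11440 \sqrt{114}}{9}$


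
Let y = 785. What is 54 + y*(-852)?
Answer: -668766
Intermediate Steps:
54 + y*(-852) = 54 + 785*(-852) = 54 - 668820 = -668766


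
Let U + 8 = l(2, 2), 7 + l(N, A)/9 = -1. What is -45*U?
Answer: 3600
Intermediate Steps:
l(N, A) = -72 (l(N, A) = -63 + 9*(-1) = -63 - 9 = -72)
U = -80 (U = -8 - 72 = -80)
-45*U = -45*(-80) = 3600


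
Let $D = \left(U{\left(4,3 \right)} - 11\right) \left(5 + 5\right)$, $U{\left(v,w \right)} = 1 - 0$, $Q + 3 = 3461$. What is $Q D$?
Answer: $-345800$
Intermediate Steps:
$Q = 3458$ ($Q = -3 + 3461 = 3458$)
$U{\left(v,w \right)} = 1$ ($U{\left(v,w \right)} = 1 + 0 = 1$)
$D = -100$ ($D = \left(1 - 11\right) \left(5 + 5\right) = \left(-10\right) 10 = -100$)
$Q D = 3458 \left(-100\right) = -345800$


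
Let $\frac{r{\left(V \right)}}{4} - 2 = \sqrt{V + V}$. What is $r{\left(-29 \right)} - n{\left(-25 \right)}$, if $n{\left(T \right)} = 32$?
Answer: $-24 + 4 i \sqrt{58} \approx -24.0 + 30.463 i$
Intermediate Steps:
$r{\left(V \right)} = 8 + 4 \sqrt{2} \sqrt{V}$ ($r{\left(V \right)} = 8 + 4 \sqrt{V + V} = 8 + 4 \sqrt{2 V} = 8 + 4 \sqrt{2} \sqrt{V}$)
$r{\left(-29 \right)} - n{\left(-25 \right)} = \left(8 + 4 \sqrt{2} \sqrt{-29}\right) - 32 = \left(8 + 4 \sqrt{2} i \sqrt{29}\right) - 32 = \left(8 + 4 i \sqrt{58}\right) - 32 = -24 + 4 i \sqrt{58}$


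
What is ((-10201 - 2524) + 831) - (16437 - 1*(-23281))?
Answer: -51612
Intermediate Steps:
((-10201 - 2524) + 831) - (16437 - 1*(-23281)) = (-12725 + 831) - (16437 + 23281) = -11894 - 1*39718 = -11894 - 39718 = -51612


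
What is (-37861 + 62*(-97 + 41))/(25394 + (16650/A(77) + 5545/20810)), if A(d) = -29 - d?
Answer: -9117481138/5566971011 ≈ -1.6378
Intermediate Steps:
(-37861 + 62*(-97 + 41))/(25394 + (16650/A(77) + 5545/20810)) = (-37861 + 62*(-97 + 41))/(25394 + (16650/(-29 - 1*77) + 5545/20810)) = (-37861 + 62*(-56))/(25394 + (16650/(-29 - 77) + 5545*(1/20810))) = (-37861 - 3472)/(25394 + (16650/(-106) + 1109/4162)) = -41333/(25394 + (16650*(-1/106) + 1109/4162)) = -41333/(25394 + (-8325/53 + 1109/4162)) = -41333/(25394 - 34589873/220586) = -41333/5566971011/220586 = -41333*220586/5566971011 = -9117481138/5566971011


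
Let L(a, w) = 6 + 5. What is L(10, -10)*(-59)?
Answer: -649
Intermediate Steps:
L(a, w) = 11
L(10, -10)*(-59) = 11*(-59) = -649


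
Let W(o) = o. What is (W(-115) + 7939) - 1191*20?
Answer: -15996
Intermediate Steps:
(W(-115) + 7939) - 1191*20 = (-115 + 7939) - 1191*20 = 7824 - 23820 = -15996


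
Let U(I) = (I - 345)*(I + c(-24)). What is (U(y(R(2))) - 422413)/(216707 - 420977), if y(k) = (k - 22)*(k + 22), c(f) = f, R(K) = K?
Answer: 6613/204270 ≈ 0.032374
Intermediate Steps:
y(k) = (-22 + k)*(22 + k)
U(I) = (-345 + I)*(-24 + I) (U(I) = (I - 345)*(I - 24) = (-345 + I)*(-24 + I))
(U(y(R(2))) - 422413)/(216707 - 420977) = ((8280 + (-484 + 2²)² - 369*(-484 + 2²)) - 422413)/(216707 - 420977) = ((8280 + (-484 + 4)² - 369*(-484 + 4)) - 422413)/(-204270) = ((8280 + (-480)² - 369*(-480)) - 422413)*(-1/204270) = ((8280 + 230400 + 177120) - 422413)*(-1/204270) = (415800 - 422413)*(-1/204270) = -6613*(-1/204270) = 6613/204270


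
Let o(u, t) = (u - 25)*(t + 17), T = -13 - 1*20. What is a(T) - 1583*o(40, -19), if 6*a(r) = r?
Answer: 94969/2 ≈ 47485.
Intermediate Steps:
T = -33 (T = -13 - 20 = -33)
o(u, t) = (-25 + u)*(17 + t)
a(r) = r/6
a(T) - 1583*o(40, -19) = (⅙)*(-33) - 1583*(-425 - 25*(-19) + 17*40 - 19*40) = -11/2 - 1583*(-425 + 475 + 680 - 760) = -11/2 - 1583*(-30) = -11/2 + 47490 = 94969/2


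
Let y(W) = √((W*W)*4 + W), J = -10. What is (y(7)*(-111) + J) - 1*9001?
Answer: -9011 - 111*√203 ≈ -10593.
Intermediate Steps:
y(W) = √(W + 4*W²) (y(W) = √(W²*4 + W) = √(4*W² + W) = √(W + 4*W²))
(y(7)*(-111) + J) - 1*9001 = (√(7*(1 + 4*7))*(-111) - 10) - 1*9001 = (√(7*(1 + 28))*(-111) - 10) - 9001 = (√(7*29)*(-111) - 10) - 9001 = (√203*(-111) - 10) - 9001 = (-111*√203 - 10) - 9001 = (-10 - 111*√203) - 9001 = -9011 - 111*√203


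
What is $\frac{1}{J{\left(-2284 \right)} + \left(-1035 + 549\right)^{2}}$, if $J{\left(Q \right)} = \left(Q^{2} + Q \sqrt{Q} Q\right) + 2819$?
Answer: $\frac{5455671}{62185397940275665} - \frac{10433312 i \sqrt{571}}{62185397940275665} \approx 8.7732 \cdot 10^{-11} - 4.0091 \cdot 10^{-9} i$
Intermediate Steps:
$J{\left(Q \right)} = 2819 + Q^{2} + Q^{\frac{5}{2}}$ ($J{\left(Q \right)} = \left(Q^{2} + Q^{\frac{3}{2}} Q\right) + 2819 = \left(Q^{2} + Q^{\frac{5}{2}}\right) + 2819 = 2819 + Q^{2} + Q^{\frac{5}{2}}$)
$\frac{1}{J{\left(-2284 \right)} + \left(-1035 + 549\right)^{2}} = \frac{1}{\left(2819 + \left(-2284\right)^{2} + \left(-2284\right)^{\frac{5}{2}}\right) + \left(-1035 + 549\right)^{2}} = \frac{1}{\left(2819 + 5216656 + 10433312 i \sqrt{571}\right) + \left(-486\right)^{2}} = \frac{1}{\left(5219475 + 10433312 i \sqrt{571}\right) + 236196} = \frac{1}{5455671 + 10433312 i \sqrt{571}}$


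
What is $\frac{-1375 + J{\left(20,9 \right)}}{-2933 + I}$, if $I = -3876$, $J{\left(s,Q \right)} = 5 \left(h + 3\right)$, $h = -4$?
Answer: $\frac{1380}{6809} \approx 0.20267$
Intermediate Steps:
$J{\left(s,Q \right)} = -5$ ($J{\left(s,Q \right)} = 5 \left(-4 + 3\right) = 5 \left(-1\right) = -5$)
$\frac{-1375 + J{\left(20,9 \right)}}{-2933 + I} = \frac{-1375 - 5}{-2933 - 3876} = - \frac{1380}{-6809} = \left(-1380\right) \left(- \frac{1}{6809}\right) = \frac{1380}{6809}$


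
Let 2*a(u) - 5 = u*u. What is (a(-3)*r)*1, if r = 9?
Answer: 63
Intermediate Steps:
a(u) = 5/2 + u²/2 (a(u) = 5/2 + (u*u)/2 = 5/2 + u²/2)
(a(-3)*r)*1 = ((5/2 + (½)*(-3)²)*9)*1 = ((5/2 + (½)*9)*9)*1 = ((5/2 + 9/2)*9)*1 = (7*9)*1 = 63*1 = 63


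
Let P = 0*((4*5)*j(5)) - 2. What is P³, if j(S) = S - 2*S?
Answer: -8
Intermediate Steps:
j(S) = -S
P = -2 (P = 0*((4*5)*(-1*5)) - 2 = 0*(20*(-5)) - 2 = 0*(-100) - 2 = 0 - 2 = -2)
P³ = (-2)³ = -8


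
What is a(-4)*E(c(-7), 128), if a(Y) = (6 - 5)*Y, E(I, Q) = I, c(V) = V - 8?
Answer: 60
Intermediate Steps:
c(V) = -8 + V
a(Y) = Y (a(Y) = 1*Y = Y)
a(-4)*E(c(-7), 128) = -4*(-8 - 7) = -4*(-15) = 60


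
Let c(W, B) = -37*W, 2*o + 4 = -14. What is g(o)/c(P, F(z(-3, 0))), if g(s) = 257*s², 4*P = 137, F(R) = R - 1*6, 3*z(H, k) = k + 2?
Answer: -83268/5069 ≈ -16.427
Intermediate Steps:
o = -9 (o = -2 + (½)*(-14) = -2 - 7 = -9)
z(H, k) = ⅔ + k/3 (z(H, k) = (k + 2)/3 = (2 + k)/3 = ⅔ + k/3)
F(R) = -6 + R (F(R) = R - 6 = -6 + R)
P = 137/4 (P = (¼)*137 = 137/4 ≈ 34.250)
g(o)/c(P, F(z(-3, 0))) = (257*(-9)²)/((-37*137/4)) = (257*81)/(-5069/4) = 20817*(-4/5069) = -83268/5069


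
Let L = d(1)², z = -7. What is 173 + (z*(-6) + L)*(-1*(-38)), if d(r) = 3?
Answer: 2111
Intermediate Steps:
L = 9 (L = 3² = 9)
173 + (z*(-6) + L)*(-1*(-38)) = 173 + (-7*(-6) + 9)*(-1*(-38)) = 173 + (42 + 9)*38 = 173 + 51*38 = 173 + 1938 = 2111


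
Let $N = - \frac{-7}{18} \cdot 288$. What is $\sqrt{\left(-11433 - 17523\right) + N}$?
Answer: $2 i \sqrt{7211} \approx 169.84 i$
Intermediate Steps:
$N = 112$ ($N = - \frac{-7}{18} \cdot 288 = \left(-1\right) \left(- \frac{7}{18}\right) 288 = \frac{7}{18} \cdot 288 = 112$)
$\sqrt{\left(-11433 - 17523\right) + N} = \sqrt{\left(-11433 - 17523\right) + 112} = \sqrt{-28956 + 112} = \sqrt{-28844} = 2 i \sqrt{7211}$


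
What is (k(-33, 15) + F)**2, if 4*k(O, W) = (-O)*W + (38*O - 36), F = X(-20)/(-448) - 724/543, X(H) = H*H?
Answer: 71250481/1764 ≈ 40391.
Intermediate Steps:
X(H) = H**2
F = -187/84 (F = (-20)**2/(-448) - 724/543 = 400*(-1/448) - 724*1/543 = -25/28 - 4/3 = -187/84 ≈ -2.2262)
k(O, W) = -9 + 19*O/2 - O*W/4 (k(O, W) = ((-O)*W + (38*O - 36))/4 = (-O*W + (-36 + 38*O))/4 = (-36 + 38*O - O*W)/4 = -9 + 19*O/2 - O*W/4)
(k(-33, 15) + F)**2 = ((-9 + (19/2)*(-33) - 1/4*(-33)*15) - 187/84)**2 = ((-9 - 627/2 + 495/4) - 187/84)**2 = (-795/4 - 187/84)**2 = (-8441/42)**2 = 71250481/1764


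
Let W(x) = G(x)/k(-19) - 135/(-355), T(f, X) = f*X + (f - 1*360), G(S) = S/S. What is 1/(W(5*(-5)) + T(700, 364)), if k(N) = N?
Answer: 1349/344184302 ≈ 3.9194e-6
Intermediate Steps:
G(S) = 1
T(f, X) = -360 + f + X*f (T(f, X) = X*f + (f - 360) = X*f + (-360 + f) = -360 + f + X*f)
W(x) = 442/1349 (W(x) = 1/(-19) - 135/(-355) = 1*(-1/19) - 135*(-1/355) = -1/19 + 27/71 = 442/1349)
1/(W(5*(-5)) + T(700, 364)) = 1/(442/1349 + (-360 + 700 + 364*700)) = 1/(442/1349 + (-360 + 700 + 254800)) = 1/(442/1349 + 255140) = 1/(344184302/1349) = 1349/344184302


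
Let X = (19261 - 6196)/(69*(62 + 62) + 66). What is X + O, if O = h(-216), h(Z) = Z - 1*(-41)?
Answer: -498595/2874 ≈ -173.48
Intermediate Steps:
h(Z) = 41 + Z (h(Z) = Z + 41 = 41 + Z)
O = -175 (O = 41 - 216 = -175)
X = 4355/2874 (X = 13065/(69*124 + 66) = 13065/(8556 + 66) = 13065/8622 = 13065*(1/8622) = 4355/2874 ≈ 1.5153)
X + O = 4355/2874 - 175 = -498595/2874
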